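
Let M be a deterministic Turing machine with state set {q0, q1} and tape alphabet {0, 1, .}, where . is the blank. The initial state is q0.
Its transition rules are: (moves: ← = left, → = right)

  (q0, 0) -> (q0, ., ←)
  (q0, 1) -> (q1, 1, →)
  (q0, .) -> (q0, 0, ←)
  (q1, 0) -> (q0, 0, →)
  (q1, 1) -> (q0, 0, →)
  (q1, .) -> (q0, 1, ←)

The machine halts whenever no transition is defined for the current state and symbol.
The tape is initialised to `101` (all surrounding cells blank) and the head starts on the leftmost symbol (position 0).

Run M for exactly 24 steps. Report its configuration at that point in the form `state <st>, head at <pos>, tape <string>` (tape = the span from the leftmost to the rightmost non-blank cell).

q0 | [1]01..   read 1 → write 1, move →, go to q1
q1 | 1[0]1..   read 0 → write 0, move →, go to q0
q0 | 10[1]..   read 1 → write 1, move →, go to q1
q1 | 101[.].   read . → write 1, move ←, go to q0
q0 | 10[1]1.   read 1 → write 1, move →, go to q1
q1 | 101[1].   read 1 → write 0, move →, go to q0
q0 | 1010[.]   read . → write 0, move ←, go to q0
q0 | 101[0]0   read 0 → write ., move ←, go to q0
q0 | 10[1].0   read 1 → write 1, move →, go to q1
q1 | 101[.]0   read . → write 1, move ←, go to q0
q0 | 10[1]10   read 1 → write 1, move →, go to q1
q1 | 101[1]0   read 1 → write 0, move →, go to q0
q0 | 1010[0]   read 0 → write ., move ←, go to q0
q0 | 101[0].   read 0 → write ., move ←, go to q0
q0 | 10[1]..   read 1 → write 1, move →, go to q1
q1 | 101[.].   read . → write 1, move ←, go to q0
q0 | 10[1]1.   read 1 → write 1, move →, go to q1
q1 | 101[1].   read 1 → write 0, move →, go to q0
q0 | 1010[.]   read . → write 0, move ←, go to q0
q0 | 101[0]0   read 0 → write ., move ←, go to q0
q0 | 10[1].0   read 1 → write 1, move →, go to q1
q1 | 101[.]0   read . → write 1, move ←, go to q0
q0 | 10[1]10   read 1 → write 1, move →, go to q1
q1 | 101[1]0   read 1 → write 0, move →, go to q0
q0 | 1010[0]
After 24 steps: state q0, head at 4, tape 10100.

state q0, head at 4, tape 10100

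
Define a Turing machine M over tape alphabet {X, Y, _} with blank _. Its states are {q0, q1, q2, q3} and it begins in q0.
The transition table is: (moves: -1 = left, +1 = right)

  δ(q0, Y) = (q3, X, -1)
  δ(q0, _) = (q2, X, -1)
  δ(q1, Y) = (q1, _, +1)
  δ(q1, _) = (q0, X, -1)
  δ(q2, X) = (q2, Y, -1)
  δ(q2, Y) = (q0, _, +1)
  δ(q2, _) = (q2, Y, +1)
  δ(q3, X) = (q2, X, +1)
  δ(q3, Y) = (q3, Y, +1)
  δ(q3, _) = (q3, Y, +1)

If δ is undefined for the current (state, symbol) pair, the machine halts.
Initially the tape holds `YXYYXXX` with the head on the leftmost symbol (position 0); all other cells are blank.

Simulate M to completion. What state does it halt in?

q0

q0 | _[Y]XYYXXX   read Y → write X, move -1, go to q3
q3 | [_]XXYYXXX   read _ → write Y, move +1, go to q3
q3 | Y[X]XYYXXX   read X → write X, move +1, go to q2
q2 | YX[X]YYXXX   read X → write Y, move -1, go to q2
q2 | Y[X]YYYXXX   read X → write Y, move -1, go to q2
q2 | [Y]YYYYXXX   read Y → write _, move +1, go to q0
q0 | _[Y]YYYXXX   read Y → write X, move -1, go to q3
q3 | [_]XYYYXXX   read _ → write Y, move +1, go to q3
q3 | Y[X]YYYXXX   read X → write X, move +1, go to q2
q2 | YX[Y]YYXXX   read Y → write _, move +1, go to q0
q0 | YX_[Y]YXXX   read Y → write X, move -1, go to q3
q3 | YX[_]XYXXX   read _ → write Y, move +1, go to q3
q3 | YXY[X]YXXX   read X → write X, move +1, go to q2
q2 | YXYX[Y]XXX   read Y → write _, move +1, go to q0
q0 | YXYX_[X]XX
No transition is defined for (q0, X); M halts in state q0.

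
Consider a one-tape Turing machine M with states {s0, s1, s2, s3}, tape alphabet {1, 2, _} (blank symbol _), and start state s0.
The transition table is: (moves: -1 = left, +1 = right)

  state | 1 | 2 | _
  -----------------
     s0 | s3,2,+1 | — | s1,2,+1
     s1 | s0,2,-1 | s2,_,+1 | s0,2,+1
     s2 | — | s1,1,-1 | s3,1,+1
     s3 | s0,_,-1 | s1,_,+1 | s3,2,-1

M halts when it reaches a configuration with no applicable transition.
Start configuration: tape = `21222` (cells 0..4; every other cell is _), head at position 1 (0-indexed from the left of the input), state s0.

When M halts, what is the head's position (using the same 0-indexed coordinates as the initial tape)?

s0 | 2[1]222___   read 1 → write 2, move +1, go to s3
s3 | 22[2]22___   read 2 → write _, move +1, go to s1
s1 | 22_[2]2___   read 2 → write _, move +1, go to s2
s2 | 22__[2]___   read 2 → write 1, move -1, go to s1
s1 | 22_[_]1___   read _ → write 2, move +1, go to s0
s0 | 22_2[1]___   read 1 → write 2, move +1, go to s3
s3 | 22_22[_]__   read _ → write 2, move -1, go to s3
s3 | 22_2[2]2__   read 2 → write _, move +1, go to s1
s1 | 22_2_[2]__   read 2 → write _, move +1, go to s2
s2 | 22_2__[_]_   read _ → write 1, move +1, go to s3
s3 | 22_2__1[_]   read _ → write 2, move -1, go to s3
s3 | 22_2__[1]2   read 1 → write _, move -1, go to s0
s0 | 22_2_[_]_2   read _ → write 2, move +1, go to s1
s1 | 22_2_2[_]2   read _ → write 2, move +1, go to s0
s0 | 22_2_22[2]
At halt the head is at cell 7.

7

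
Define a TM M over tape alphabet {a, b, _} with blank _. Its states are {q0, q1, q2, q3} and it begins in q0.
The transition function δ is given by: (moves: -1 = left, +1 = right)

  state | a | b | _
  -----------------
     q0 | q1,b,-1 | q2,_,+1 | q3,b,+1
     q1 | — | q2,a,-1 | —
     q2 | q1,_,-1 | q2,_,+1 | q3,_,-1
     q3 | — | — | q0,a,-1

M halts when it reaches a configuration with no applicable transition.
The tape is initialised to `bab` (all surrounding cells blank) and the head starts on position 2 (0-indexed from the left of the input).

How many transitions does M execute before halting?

8

q0 | ___ba[b]_   read b → write _, move +1, go to q2
q2 | ___ba_[_]   read _ → write _, move -1, go to q3
q3 | ___ba[_]_   read _ → write a, move -1, go to q0
q0 | ___b[a]a_   read a → write b, move -1, go to q1
q1 | ___[b]ba_   read b → write a, move -1, go to q2
q2 | __[_]aba_   read _ → write _, move -1, go to q3
q3 | _[_]_aba_   read _ → write a, move -1, go to q0
q0 | [_]a_aba_   read _ → write b, move +1, go to q3
q3 | b[a]_aba_
M halts after 8 transitions.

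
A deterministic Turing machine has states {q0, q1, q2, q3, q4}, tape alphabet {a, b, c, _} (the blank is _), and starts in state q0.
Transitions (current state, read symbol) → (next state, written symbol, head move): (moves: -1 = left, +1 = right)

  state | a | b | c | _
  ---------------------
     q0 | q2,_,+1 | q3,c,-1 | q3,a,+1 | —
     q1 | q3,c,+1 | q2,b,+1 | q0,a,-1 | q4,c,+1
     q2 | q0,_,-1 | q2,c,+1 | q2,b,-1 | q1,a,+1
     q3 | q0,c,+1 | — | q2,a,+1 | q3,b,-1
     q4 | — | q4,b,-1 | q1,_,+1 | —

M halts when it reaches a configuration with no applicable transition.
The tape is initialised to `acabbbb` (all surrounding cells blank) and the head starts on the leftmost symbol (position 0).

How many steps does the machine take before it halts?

q0 | _[a]cabbbb   read a → write _, move +1, go to q2
q2 | __[c]abbbb   read c → write b, move -1, go to q2
q2 | _[_]babbbb   read _ → write a, move +1, go to q1
q1 | _a[b]abbbb   read b → write b, move +1, go to q2
q2 | _ab[a]bbbb   read a → write _, move -1, go to q0
q0 | _a[b]_bbbb   read b → write c, move -1, go to q3
q3 | _[a]c_bbbb   read a → write c, move +1, go to q0
q0 | _c[c]_bbbb   read c → write a, move +1, go to q3
q3 | _ca[_]bbbb   read _ → write b, move -1, go to q3
q3 | _c[a]bbbbb   read a → write c, move +1, go to q0
q0 | _cc[b]bbbb   read b → write c, move -1, go to q3
q3 | _c[c]cbbbb   read c → write a, move +1, go to q2
q2 | _ca[c]bbbb   read c → write b, move -1, go to q2
q2 | _c[a]bbbbb   read a → write _, move -1, go to q0
q0 | _[c]_bbbbb   read c → write a, move +1, go to q3
q3 | _a[_]bbbbb   read _ → write b, move -1, go to q3
q3 | _[a]bbbbbb   read a → write c, move +1, go to q0
q0 | _c[b]bbbbb   read b → write c, move -1, go to q3
q3 | _[c]cbbbbb   read c → write a, move +1, go to q2
q2 | _a[c]bbbbb   read c → write b, move -1, go to q2
q2 | _[a]bbbbbb   read a → write _, move -1, go to q0
q0 | [_]_bbbbbb
M halts after 21 transitions.

21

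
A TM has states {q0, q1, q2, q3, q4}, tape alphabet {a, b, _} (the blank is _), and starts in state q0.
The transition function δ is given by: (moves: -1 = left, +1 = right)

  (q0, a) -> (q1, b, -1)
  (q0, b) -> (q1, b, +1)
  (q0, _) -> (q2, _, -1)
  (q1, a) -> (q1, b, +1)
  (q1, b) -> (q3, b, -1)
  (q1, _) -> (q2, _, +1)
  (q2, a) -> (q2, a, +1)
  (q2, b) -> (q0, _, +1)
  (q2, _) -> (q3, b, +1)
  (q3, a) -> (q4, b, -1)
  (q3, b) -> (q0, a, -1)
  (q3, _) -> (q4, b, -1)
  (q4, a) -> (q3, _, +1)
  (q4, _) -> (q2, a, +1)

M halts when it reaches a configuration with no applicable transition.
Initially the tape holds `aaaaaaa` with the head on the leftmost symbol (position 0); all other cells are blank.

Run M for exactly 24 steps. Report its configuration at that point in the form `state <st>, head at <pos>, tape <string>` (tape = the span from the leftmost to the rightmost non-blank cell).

q0 | _[a]aaaaaa_   read a → write b, move -1, go to q1
q1 | [_]baaaaaa_   read _ → write _, move +1, go to q2
q2 | _[b]aaaaaa_   read b → write _, move +1, go to q0
q0 | __[a]aaaaa_   read a → write b, move -1, go to q1
q1 | _[_]baaaaa_   read _ → write _, move +1, go to q2
q2 | __[b]aaaaa_   read b → write _, move +1, go to q0
q0 | ___[a]aaaa_   read a → write b, move -1, go to q1
q1 | __[_]baaaa_   read _ → write _, move +1, go to q2
q2 | ___[b]aaaa_   read b → write _, move +1, go to q0
q0 | ____[a]aaa_   read a → write b, move -1, go to q1
q1 | ___[_]baaa_   read _ → write _, move +1, go to q2
q2 | ____[b]aaa_   read b → write _, move +1, go to q0
q0 | _____[a]aa_   read a → write b, move -1, go to q1
q1 | ____[_]baa_   read _ → write _, move +1, go to q2
q2 | _____[b]aa_   read b → write _, move +1, go to q0
q0 | ______[a]a_   read a → write b, move -1, go to q1
q1 | _____[_]ba_   read _ → write _, move +1, go to q2
q2 | ______[b]a_   read b → write _, move +1, go to q0
q0 | _______[a]_   read a → write b, move -1, go to q1
q1 | ______[_]b_   read _ → write _, move +1, go to q2
q2 | _______[b]_   read b → write _, move +1, go to q0
q0 | ________[_]   read _ → write _, move -1, go to q2
q2 | _______[_]_   read _ → write b, move +1, go to q3
q3 | _______b[_]   read _ → write b, move -1, go to q4
q4 | _______[b]b
After 24 steps: state q4, head at 6, tape bb.

state q4, head at 6, tape bb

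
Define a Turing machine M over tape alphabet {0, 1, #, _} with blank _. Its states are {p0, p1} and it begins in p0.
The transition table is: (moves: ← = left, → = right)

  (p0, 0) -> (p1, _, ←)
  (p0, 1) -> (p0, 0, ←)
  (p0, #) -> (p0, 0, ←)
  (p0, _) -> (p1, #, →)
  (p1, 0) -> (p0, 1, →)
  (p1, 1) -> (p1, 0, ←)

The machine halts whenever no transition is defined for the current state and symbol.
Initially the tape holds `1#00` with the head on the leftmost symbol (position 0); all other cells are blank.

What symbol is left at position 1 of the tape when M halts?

p0 | __[1]#00   read 1 → write 0, move ←, go to p0
p0 | _[_]0#00   read _ → write #, move →, go to p1
p1 | _#[0]#00   read 0 → write 1, move →, go to p0
p0 | _#1[#]00   read # → write 0, move ←, go to p0
p0 | _#[1]000   read 1 → write 0, move ←, go to p0
p0 | _[#]0000   read # → write 0, move ←, go to p0
p0 | [_]00000   read _ → write #, move →, go to p1
p1 | #[0]0000   read 0 → write 1, move →, go to p0
p0 | #1[0]000   read 0 → write _, move ←, go to p1
p1 | #[1]_000   read 1 → write 0, move ←, go to p1
p1 | [#]0_000
Cell 1 holds 0 when M halts.

0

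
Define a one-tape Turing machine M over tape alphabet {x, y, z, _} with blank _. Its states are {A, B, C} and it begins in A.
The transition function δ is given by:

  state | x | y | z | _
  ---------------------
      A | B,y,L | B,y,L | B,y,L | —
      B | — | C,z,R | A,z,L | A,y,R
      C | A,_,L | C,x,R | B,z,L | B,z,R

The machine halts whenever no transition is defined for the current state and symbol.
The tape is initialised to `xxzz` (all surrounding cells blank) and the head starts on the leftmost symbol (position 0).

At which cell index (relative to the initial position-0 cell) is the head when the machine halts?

-2

A | __[x]xzz   read x → write y, move L, go to B
B | _[_]yxzz   read _ → write y, move R, go to A
A | _y[y]xzz   read y → write y, move L, go to B
B | _[y]yxzz   read y → write z, move R, go to C
C | _z[y]xzz   read y → write x, move R, go to C
C | _zx[x]zz   read x → write _, move L, go to A
A | _z[x]_zz   read x → write y, move L, go to B
B | _[z]y_zz   read z → write z, move L, go to A
A | [_]zy_zz
At halt the head is at cell -2.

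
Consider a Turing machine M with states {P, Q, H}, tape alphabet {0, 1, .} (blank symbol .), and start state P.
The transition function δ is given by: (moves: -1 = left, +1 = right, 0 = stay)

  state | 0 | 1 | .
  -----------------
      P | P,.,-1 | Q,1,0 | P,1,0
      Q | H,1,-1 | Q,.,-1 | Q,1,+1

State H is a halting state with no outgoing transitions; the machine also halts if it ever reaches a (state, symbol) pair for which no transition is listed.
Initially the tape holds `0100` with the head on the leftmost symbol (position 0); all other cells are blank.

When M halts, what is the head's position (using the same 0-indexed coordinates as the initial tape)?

P | ...[0]100   read 0 → write ., move -1, go to P
P | ..[.].100   read . → write 1, move 0, go to P
P | ..[1].100   read 1 → write 1, move 0, go to Q
Q | ..[1].100   read 1 → write ., move -1, go to Q
Q | .[.]..100   read . → write 1, move +1, go to Q
Q | .1[.].100   read . → write 1, move +1, go to Q
Q | .11[.]100   read . → write 1, move +1, go to Q
Q | .111[1]00   read 1 → write ., move -1, go to Q
Q | .11[1].00   read 1 → write ., move -1, go to Q
Q | .1[1]..00   read 1 → write ., move -1, go to Q
Q | .[1]...00   read 1 → write ., move -1, go to Q
Q | [.]....00   read . → write 1, move +1, go to Q
Q | 1[.]...00   read . → write 1, move +1, go to Q
Q | 11[.]..00   read . → write 1, move +1, go to Q
Q | 111[.].00   read . → write 1, move +1, go to Q
Q | 1111[.]00   read . → write 1, move +1, go to Q
Q | 11111[0]0   read 0 → write 1, move -1, go to H
H | 1111[1]10
At halt the head is at cell 1.

1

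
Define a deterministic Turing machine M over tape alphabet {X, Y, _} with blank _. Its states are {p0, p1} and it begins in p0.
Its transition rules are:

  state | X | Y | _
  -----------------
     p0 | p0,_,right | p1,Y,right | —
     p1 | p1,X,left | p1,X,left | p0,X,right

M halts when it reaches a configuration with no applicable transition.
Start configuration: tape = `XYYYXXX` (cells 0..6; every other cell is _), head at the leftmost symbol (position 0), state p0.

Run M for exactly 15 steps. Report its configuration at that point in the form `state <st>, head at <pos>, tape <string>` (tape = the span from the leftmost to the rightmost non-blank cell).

state p0, head at 7, tape X_X

state=p0 head=0 tape=[X]YYYXXX_   (p0,X)→(p0,_,right)
state=p0 head=1 tape=_[Y]YYXXX_   (p0,Y)→(p1,Y,right)
state=p1 head=2 tape=_Y[Y]YXXX_   (p1,Y)→(p1,X,left)
state=p1 head=1 tape=_[Y]XYXXX_   (p1,Y)→(p1,X,left)
state=p1 head=0 tape=[_]XXYXXX_   (p1,_)→(p0,X,right)
state=p0 head=1 tape=X[X]XYXXX_   (p0,X)→(p0,_,right)
state=p0 head=2 tape=X_[X]YXXX_   (p0,X)→(p0,_,right)
state=p0 head=3 tape=X__[Y]XXX_   (p0,Y)→(p1,Y,right)
state=p1 head=4 tape=X__Y[X]XX_   (p1,X)→(p1,X,left)
state=p1 head=3 tape=X__[Y]XXX_   (p1,Y)→(p1,X,left)
state=p1 head=2 tape=X_[_]XXXX_   (p1,_)→(p0,X,right)
state=p0 head=3 tape=X_X[X]XXX_   (p0,X)→(p0,_,right)
state=p0 head=4 tape=X_X_[X]XX_   (p0,X)→(p0,_,right)
state=p0 head=5 tape=X_X__[X]X_   (p0,X)→(p0,_,right)
state=p0 head=6 tape=X_X___[X]_   (p0,X)→(p0,_,right)
state=p0 head=7 tape=X_X____[_]
After 15 steps: state p0, head at 7, tape X_X.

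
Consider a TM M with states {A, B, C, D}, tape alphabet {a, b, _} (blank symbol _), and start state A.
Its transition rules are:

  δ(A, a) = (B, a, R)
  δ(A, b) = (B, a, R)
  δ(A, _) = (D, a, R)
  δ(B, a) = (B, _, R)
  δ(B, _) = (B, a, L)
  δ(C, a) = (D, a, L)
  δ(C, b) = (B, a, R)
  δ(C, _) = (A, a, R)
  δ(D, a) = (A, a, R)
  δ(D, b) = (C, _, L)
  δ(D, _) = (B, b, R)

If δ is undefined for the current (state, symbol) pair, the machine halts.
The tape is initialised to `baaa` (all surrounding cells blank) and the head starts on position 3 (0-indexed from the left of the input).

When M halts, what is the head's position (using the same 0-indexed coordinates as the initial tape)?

0

state=A head=3 tape=baa[a]____   (A,a)→(B,a,R)
state=B head=4 tape=baaa[_]___   (B,_)→(B,a,L)
state=B head=3 tape=baa[a]a___   (B,a)→(B,_,R)
state=B head=4 tape=baa_[a]___   (B,a)→(B,_,R)
state=B head=5 tape=baa__[_]__   (B,_)→(B,a,L)
state=B head=4 tape=baa_[_]a__   (B,_)→(B,a,L)
state=B head=3 tape=baa[_]aa__   (B,_)→(B,a,L)
state=B head=2 tape=ba[a]aaa__   (B,a)→(B,_,R)
state=B head=3 tape=ba_[a]aa__   (B,a)→(B,_,R)
state=B head=4 tape=ba__[a]a__   (B,a)→(B,_,R)
state=B head=5 tape=ba___[a]__   (B,a)→(B,_,R)
state=B head=6 tape=ba____[_]_   (B,_)→(B,a,L)
state=B head=5 tape=ba___[_]a_   (B,_)→(B,a,L)
state=B head=4 tape=ba__[_]aa_   (B,_)→(B,a,L)
state=B head=3 tape=ba_[_]aaa_   (B,_)→(B,a,L)
state=B head=2 tape=ba[_]aaaa_   (B,_)→(B,a,L)
state=B head=1 tape=b[a]aaaaa_   (B,a)→(B,_,R)
state=B head=2 tape=b_[a]aaaa_   (B,a)→(B,_,R)
state=B head=3 tape=b__[a]aaa_   (B,a)→(B,_,R)
state=B head=4 tape=b___[a]aa_   (B,a)→(B,_,R)
state=B head=5 tape=b____[a]a_   (B,a)→(B,_,R)
state=B head=6 tape=b_____[a]_   (B,a)→(B,_,R)
state=B head=7 tape=b______[_]   (B,_)→(B,a,L)
state=B head=6 tape=b_____[_]a   (B,_)→(B,a,L)
state=B head=5 tape=b____[_]aa   (B,_)→(B,a,L)
state=B head=4 tape=b___[_]aaa   (B,_)→(B,a,L)
state=B head=3 tape=b__[_]aaaa   (B,_)→(B,a,L)
state=B head=2 tape=b_[_]aaaaa   (B,_)→(B,a,L)
state=B head=1 tape=b[_]aaaaaa   (B,_)→(B,a,L)
state=B head=0 tape=[b]aaaaaaa
At halt the head is at cell 0.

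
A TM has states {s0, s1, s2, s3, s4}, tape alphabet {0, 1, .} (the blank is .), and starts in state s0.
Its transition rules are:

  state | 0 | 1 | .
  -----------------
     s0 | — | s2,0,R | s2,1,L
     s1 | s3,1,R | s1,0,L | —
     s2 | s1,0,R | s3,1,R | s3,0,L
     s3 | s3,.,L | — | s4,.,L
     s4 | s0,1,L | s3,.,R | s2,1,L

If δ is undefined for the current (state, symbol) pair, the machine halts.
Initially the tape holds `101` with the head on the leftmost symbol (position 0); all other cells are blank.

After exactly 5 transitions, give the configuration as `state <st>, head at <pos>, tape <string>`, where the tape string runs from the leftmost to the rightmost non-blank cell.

s0 | [1]01   read 1 → write 0, move R, go to s2
s2 | 0[0]1   read 0 → write 0, move R, go to s1
s1 | 00[1]   read 1 → write 0, move L, go to s1
s1 | 0[0]0   read 0 → write 1, move R, go to s3
s3 | 01[0]   read 0 → write ., move L, go to s3
s3 | 0[1].
After 5 steps: state s3, head at 1, tape 01.

state s3, head at 1, tape 01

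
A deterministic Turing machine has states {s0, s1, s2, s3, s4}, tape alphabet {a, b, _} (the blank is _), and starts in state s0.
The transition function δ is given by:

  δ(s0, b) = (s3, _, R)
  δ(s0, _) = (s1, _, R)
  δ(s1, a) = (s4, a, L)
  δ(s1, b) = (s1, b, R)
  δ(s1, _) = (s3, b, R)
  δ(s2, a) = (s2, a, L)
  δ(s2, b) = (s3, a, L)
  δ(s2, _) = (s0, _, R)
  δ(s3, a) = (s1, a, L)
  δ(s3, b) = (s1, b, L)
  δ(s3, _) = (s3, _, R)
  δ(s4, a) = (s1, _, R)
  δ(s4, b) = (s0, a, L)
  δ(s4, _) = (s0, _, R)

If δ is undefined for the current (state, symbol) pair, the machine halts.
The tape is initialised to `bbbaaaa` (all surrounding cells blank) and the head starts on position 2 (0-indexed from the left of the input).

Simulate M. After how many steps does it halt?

24

s0 | _bb[b]aaaa   read b → write _, move R, go to s3
s3 | _bb_[a]aaa   read a → write a, move L, go to s1
s1 | _bb[_]aaaa   read _ → write b, move R, go to s3
s3 | _bbb[a]aaa   read a → write a, move L, go to s1
s1 | _bb[b]aaaa   read b → write b, move R, go to s1
s1 | _bbb[a]aaa   read a → write a, move L, go to s4
s4 | _bb[b]aaaa   read b → write a, move L, go to s0
s0 | _b[b]aaaaa   read b → write _, move R, go to s3
s3 | _b_[a]aaaa   read a → write a, move L, go to s1
s1 | _b[_]aaaaa   read _ → write b, move R, go to s3
s3 | _bb[a]aaaa   read a → write a, move L, go to s1
s1 | _b[b]aaaaa   read b → write b, move R, go to s1
s1 | _bb[a]aaaa   read a → write a, move L, go to s4
s4 | _b[b]aaaaa   read b → write a, move L, go to s0
s0 | _[b]aaaaaa   read b → write _, move R, go to s3
s3 | __[a]aaaaa   read a → write a, move L, go to s1
s1 | _[_]aaaaaa   read _ → write b, move R, go to s3
s3 | _b[a]aaaaa   read a → write a, move L, go to s1
s1 | _[b]aaaaaa   read b → write b, move R, go to s1
s1 | _b[a]aaaaa   read a → write a, move L, go to s4
s4 | _[b]aaaaaa   read b → write a, move L, go to s0
s0 | [_]aaaaaaa   read _ → write _, move R, go to s1
s1 | _[a]aaaaaa   read a → write a, move L, go to s4
s4 | [_]aaaaaaa   read _ → write _, move R, go to s0
s0 | _[a]aaaaaa
M halts after 24 transitions.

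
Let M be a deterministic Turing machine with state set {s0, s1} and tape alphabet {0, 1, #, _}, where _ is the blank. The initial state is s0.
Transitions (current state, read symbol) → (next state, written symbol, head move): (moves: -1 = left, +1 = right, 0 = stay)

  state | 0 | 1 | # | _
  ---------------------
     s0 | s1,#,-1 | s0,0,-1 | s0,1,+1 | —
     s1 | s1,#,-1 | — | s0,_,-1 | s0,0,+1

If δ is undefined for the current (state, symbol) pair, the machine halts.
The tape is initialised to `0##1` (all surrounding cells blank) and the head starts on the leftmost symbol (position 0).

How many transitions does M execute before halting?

s0 | __[0]##1   read 0 → write #, move -1, go to s1
s1 | _[_]###1   read _ → write 0, move +1, go to s0
s0 | _0[#]##1   read # → write 1, move +1, go to s0
s0 | _01[#]#1   read # → write 1, move +1, go to s0
s0 | _011[#]1   read # → write 1, move +1, go to s0
s0 | _0111[1]   read 1 → write 0, move -1, go to s0
s0 | _011[1]0   read 1 → write 0, move -1, go to s0
s0 | _01[1]00   read 1 → write 0, move -1, go to s0
s0 | _0[1]000   read 1 → write 0, move -1, go to s0
s0 | _[0]0000   read 0 → write #, move -1, go to s1
s1 | [_]#0000   read _ → write 0, move +1, go to s0
s0 | 0[#]0000   read # → write 1, move +1, go to s0
s0 | 01[0]000   read 0 → write #, move -1, go to s1
s1 | 0[1]#000
M halts after 13 transitions.

13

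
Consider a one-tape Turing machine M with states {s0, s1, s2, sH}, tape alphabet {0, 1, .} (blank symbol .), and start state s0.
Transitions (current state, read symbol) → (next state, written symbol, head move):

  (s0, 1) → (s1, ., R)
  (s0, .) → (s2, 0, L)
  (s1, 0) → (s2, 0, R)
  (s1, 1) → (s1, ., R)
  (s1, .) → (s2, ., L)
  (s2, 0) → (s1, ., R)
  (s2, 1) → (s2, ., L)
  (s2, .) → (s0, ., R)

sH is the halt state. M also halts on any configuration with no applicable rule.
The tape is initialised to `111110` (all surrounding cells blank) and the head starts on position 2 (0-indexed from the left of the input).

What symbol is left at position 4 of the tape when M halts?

s0 | 11[1]110..   read 1 → write ., move R, go to s1
s1 | 11.[1]10..   read 1 → write ., move R, go to s1
s1 | 11..[1]0..   read 1 → write ., move R, go to s1
s1 | 11...[0]..   read 0 → write 0, move R, go to s2
s2 | 11...0[.].   read . → write ., move R, go to s0
s0 | 11...0.[.]   read . → write 0, move L, go to s2
s2 | 11...0[.]0   read . → write ., move R, go to s0
s0 | 11...0.[0]
Cell 4 holds . when M halts.

.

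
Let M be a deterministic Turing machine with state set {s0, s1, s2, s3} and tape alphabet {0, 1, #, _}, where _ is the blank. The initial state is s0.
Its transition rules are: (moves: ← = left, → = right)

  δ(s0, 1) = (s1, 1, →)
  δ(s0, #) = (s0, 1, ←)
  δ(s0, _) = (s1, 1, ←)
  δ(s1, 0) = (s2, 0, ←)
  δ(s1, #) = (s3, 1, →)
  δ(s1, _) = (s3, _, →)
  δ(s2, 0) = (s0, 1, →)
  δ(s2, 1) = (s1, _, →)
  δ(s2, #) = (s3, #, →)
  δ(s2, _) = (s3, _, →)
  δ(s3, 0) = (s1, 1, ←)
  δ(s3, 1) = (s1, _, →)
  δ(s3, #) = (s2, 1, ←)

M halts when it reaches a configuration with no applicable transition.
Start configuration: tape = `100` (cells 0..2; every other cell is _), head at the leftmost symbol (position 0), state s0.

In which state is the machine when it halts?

state=s0 head=0 tape=[1]00__   (s0,1)→(s1,1,→)
state=s1 head=1 tape=1[0]0__   (s1,0)→(s2,0,←)
state=s2 head=0 tape=[1]00__   (s2,1)→(s1,_,→)
state=s1 head=1 tape=_[0]0__   (s1,0)→(s2,0,←)
state=s2 head=0 tape=[_]00__   (s2,_)→(s3,_,→)
state=s3 head=1 tape=_[0]0__   (s3,0)→(s1,1,←)
state=s1 head=0 tape=[_]10__   (s1,_)→(s3,_,→)
state=s3 head=1 tape=_[1]0__   (s3,1)→(s1,_,→)
state=s1 head=2 tape=__[0]__   (s1,0)→(s2,0,←)
state=s2 head=1 tape=_[_]0__   (s2,_)→(s3,_,→)
state=s3 head=2 tape=__[0]__   (s3,0)→(s1,1,←)
state=s1 head=1 tape=_[_]1__   (s1,_)→(s3,_,→)
state=s3 head=2 tape=__[1]__   (s3,1)→(s1,_,→)
state=s1 head=3 tape=___[_]_   (s1,_)→(s3,_,→)
state=s3 head=4 tape=____[_]
No transition is defined for (s3, _); M halts in state s3.

s3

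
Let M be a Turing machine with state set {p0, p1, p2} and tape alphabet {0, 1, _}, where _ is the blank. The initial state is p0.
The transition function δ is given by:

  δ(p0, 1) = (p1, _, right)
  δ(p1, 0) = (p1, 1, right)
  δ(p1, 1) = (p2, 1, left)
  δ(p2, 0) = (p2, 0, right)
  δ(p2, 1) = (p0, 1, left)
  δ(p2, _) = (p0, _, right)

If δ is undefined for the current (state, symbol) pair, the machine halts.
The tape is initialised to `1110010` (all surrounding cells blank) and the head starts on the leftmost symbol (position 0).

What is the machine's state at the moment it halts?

p0 | [1]110010_   read 1 → write _, move right, go to p1
p1 | _[1]10010_   read 1 → write 1, move left, go to p2
p2 | [_]110010_   read _ → write _, move right, go to p0
p0 | _[1]10010_   read 1 → write _, move right, go to p1
p1 | __[1]0010_   read 1 → write 1, move left, go to p2
p2 | _[_]10010_   read _ → write _, move right, go to p0
p0 | __[1]0010_   read 1 → write _, move right, go to p1
p1 | ___[0]010_   read 0 → write 1, move right, go to p1
p1 | ___1[0]10_   read 0 → write 1, move right, go to p1
p1 | ___11[1]0_   read 1 → write 1, move left, go to p2
p2 | ___1[1]10_   read 1 → write 1, move left, go to p0
p0 | ___[1]110_   read 1 → write _, move right, go to p1
p1 | ____[1]10_   read 1 → write 1, move left, go to p2
p2 | ___[_]110_   read _ → write _, move right, go to p0
p0 | ____[1]10_   read 1 → write _, move right, go to p1
p1 | _____[1]0_   read 1 → write 1, move left, go to p2
p2 | ____[_]10_   read _ → write _, move right, go to p0
p0 | _____[1]0_   read 1 → write _, move right, go to p1
p1 | ______[0]_   read 0 → write 1, move right, go to p1
p1 | ______1[_]
No transition is defined for (p1, _); M halts in state p1.

p1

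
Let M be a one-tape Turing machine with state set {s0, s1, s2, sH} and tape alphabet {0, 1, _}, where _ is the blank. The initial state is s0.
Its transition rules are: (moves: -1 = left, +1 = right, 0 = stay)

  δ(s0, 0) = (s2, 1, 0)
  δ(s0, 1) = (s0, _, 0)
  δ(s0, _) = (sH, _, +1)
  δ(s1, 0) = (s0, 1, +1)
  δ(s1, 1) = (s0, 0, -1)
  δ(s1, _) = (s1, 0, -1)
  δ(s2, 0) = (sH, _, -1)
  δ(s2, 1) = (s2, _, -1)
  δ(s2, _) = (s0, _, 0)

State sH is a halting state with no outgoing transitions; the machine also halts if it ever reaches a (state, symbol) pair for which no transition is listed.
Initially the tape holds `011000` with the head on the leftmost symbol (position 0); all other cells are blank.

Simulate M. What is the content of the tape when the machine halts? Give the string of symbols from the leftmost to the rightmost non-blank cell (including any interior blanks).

11000

s0 | _[0]11000   read 0 → write 1, move 0, go to s2
s2 | _[1]11000   read 1 → write _, move -1, go to s2
s2 | [_]_11000   read _ → write _, move 0, go to s0
s0 | [_]_11000   read _ → write _, move +1, go to sH
sH | _[_]11000
The non-blank tape span at halt is 11000.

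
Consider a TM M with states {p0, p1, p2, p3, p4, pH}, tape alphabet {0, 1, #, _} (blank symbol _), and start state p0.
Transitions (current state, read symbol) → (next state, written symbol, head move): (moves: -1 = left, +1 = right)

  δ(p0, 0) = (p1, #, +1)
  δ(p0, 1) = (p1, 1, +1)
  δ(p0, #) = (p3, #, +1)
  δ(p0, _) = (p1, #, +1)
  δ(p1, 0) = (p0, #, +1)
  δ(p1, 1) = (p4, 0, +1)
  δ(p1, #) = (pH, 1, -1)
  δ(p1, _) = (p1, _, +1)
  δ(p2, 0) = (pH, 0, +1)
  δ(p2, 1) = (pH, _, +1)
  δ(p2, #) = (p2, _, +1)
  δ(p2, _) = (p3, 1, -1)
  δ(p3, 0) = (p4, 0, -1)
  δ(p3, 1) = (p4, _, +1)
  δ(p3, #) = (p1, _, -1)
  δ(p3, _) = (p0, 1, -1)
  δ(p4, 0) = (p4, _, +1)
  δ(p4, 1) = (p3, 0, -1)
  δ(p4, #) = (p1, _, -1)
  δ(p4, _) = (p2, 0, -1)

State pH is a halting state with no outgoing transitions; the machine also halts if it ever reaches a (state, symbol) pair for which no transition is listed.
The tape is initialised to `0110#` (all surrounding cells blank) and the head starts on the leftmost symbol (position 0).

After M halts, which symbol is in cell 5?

state=p0 head=0 tape=_[0]110#__   (p0,0)→(p1,#,+1)
state=p1 head=1 tape=_#[1]10#__   (p1,1)→(p4,0,+1)
state=p4 head=2 tape=_#0[1]0#__   (p4,1)→(p3,0,-1)
state=p3 head=1 tape=_#[0]00#__   (p3,0)→(p4,0,-1)
state=p4 head=0 tape=_[#]000#__   (p4,#)→(p1,_,-1)
state=p1 head=-1 tape=[_]_000#__   (p1,_)→(p1,_,+1)
state=p1 head=0 tape=_[_]000#__   (p1,_)→(p1,_,+1)
state=p1 head=1 tape=__[0]00#__   (p1,0)→(p0,#,+1)
state=p0 head=2 tape=__#[0]0#__   (p0,0)→(p1,#,+1)
state=p1 head=3 tape=__##[0]#__   (p1,0)→(p0,#,+1)
state=p0 head=4 tape=__###[#]__   (p0,#)→(p3,#,+1)
state=p3 head=5 tape=__####[_]_   (p3,_)→(p0,1,-1)
state=p0 head=4 tape=__###[#]1_   (p0,#)→(p3,#,+1)
state=p3 head=5 tape=__####[1]_   (p3,1)→(p4,_,+1)
state=p4 head=6 tape=__####_[_]   (p4,_)→(p2,0,-1)
state=p2 head=5 tape=__####[_]0   (p2,_)→(p3,1,-1)
state=p3 head=4 tape=__###[#]10   (p3,#)→(p1,_,-1)
state=p1 head=3 tape=__##[#]_10   (p1,#)→(pH,1,-1)
state=pH head=2 tape=__#[#]1_10
Cell 5 holds 1 when M halts.

1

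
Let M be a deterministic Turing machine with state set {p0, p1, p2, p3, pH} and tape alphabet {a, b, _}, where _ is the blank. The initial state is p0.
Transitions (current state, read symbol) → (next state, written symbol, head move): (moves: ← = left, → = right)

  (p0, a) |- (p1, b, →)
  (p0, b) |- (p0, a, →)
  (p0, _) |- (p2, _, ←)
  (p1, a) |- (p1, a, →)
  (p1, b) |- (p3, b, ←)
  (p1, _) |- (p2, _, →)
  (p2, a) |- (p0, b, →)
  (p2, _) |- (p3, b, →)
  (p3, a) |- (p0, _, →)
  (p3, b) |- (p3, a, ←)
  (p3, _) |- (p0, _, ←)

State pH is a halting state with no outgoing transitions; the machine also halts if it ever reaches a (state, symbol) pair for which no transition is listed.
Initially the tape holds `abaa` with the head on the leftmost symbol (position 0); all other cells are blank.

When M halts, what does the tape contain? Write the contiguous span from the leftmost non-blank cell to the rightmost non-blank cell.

state=p0 head=0 tape=___[a]baa   (p0,a)→(p1,b,→)
state=p1 head=1 tape=___b[b]aa   (p1,b)→(p3,b,←)
state=p3 head=0 tape=___[b]baa   (p3,b)→(p3,a,←)
state=p3 head=-1 tape=__[_]abaa   (p3,_)→(p0,_,←)
state=p0 head=-2 tape=_[_]_abaa   (p0,_)→(p2,_,←)
state=p2 head=-3 tape=[_]__abaa   (p2,_)→(p3,b,→)
state=p3 head=-2 tape=b[_]_abaa   (p3,_)→(p0,_,←)
state=p0 head=-3 tape=[b]__abaa   (p0,b)→(p0,a,→)
state=p0 head=-2 tape=a[_]_abaa   (p0,_)→(p2,_,←)
state=p2 head=-3 tape=[a]__abaa   (p2,a)→(p0,b,→)
state=p0 head=-2 tape=b[_]_abaa   (p0,_)→(p2,_,←)
state=p2 head=-3 tape=[b]__abaa
The non-blank tape span at halt is b__abaa.

b__abaa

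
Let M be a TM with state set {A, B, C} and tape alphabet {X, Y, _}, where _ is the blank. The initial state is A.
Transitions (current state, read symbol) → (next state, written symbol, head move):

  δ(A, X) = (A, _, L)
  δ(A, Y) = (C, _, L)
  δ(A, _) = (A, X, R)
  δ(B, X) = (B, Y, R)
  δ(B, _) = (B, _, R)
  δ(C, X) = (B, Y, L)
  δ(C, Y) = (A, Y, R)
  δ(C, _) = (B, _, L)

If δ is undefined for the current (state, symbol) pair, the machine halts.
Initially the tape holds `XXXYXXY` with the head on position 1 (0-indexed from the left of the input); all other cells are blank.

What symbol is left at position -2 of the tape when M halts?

X

state=A head=1 tape=__X[X]XYXXY   (A,X)→(A,_,L)
state=A head=0 tape=__[X]_XYXXY   (A,X)→(A,_,L)
state=A head=-1 tape=_[_]__XYXXY   (A,_)→(A,X,R)
state=A head=0 tape=_X[_]_XYXXY   (A,_)→(A,X,R)
state=A head=1 tape=_XX[_]XYXXY   (A,_)→(A,X,R)
state=A head=2 tape=_XXX[X]YXXY   (A,X)→(A,_,L)
state=A head=1 tape=_XX[X]_YXXY   (A,X)→(A,_,L)
state=A head=0 tape=_X[X]__YXXY   (A,X)→(A,_,L)
state=A head=-1 tape=_[X]___YXXY   (A,X)→(A,_,L)
state=A head=-2 tape=[_]____YXXY   (A,_)→(A,X,R)
state=A head=-1 tape=X[_]___YXXY   (A,_)→(A,X,R)
state=A head=0 tape=XX[_]__YXXY   (A,_)→(A,X,R)
state=A head=1 tape=XXX[_]_YXXY   (A,_)→(A,X,R)
state=A head=2 tape=XXXX[_]YXXY   (A,_)→(A,X,R)
state=A head=3 tape=XXXXX[Y]XXY   (A,Y)→(C,_,L)
state=C head=2 tape=XXXX[X]_XXY   (C,X)→(B,Y,L)
state=B head=1 tape=XXX[X]Y_XXY   (B,X)→(B,Y,R)
state=B head=2 tape=XXXY[Y]_XXY
Cell -2 holds X when M halts.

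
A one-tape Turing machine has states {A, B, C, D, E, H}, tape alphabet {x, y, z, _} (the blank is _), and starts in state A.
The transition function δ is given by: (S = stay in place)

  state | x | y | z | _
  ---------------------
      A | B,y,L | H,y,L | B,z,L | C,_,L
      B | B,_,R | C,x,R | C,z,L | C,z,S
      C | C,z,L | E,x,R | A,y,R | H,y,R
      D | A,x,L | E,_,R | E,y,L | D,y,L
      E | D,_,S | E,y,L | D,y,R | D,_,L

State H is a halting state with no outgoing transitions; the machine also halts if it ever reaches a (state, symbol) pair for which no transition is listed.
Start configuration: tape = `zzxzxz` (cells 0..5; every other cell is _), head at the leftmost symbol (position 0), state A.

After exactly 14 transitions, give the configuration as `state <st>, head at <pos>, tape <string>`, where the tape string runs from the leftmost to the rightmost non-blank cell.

A | _[z]zxzxz   read z → write z, move L, go to B
B | [_]zzxzxz   read _ → write z, move S, go to C
C | [z]zzxzxz   read z → write y, move R, go to A
A | y[z]zxzxz   read z → write z, move L, go to B
B | [y]zzxzxz   read y → write x, move R, go to C
C | x[z]zxzxz   read z → write y, move R, go to A
A | xy[z]xzxz   read z → write z, move L, go to B
B | x[y]zxzxz   read y → write x, move R, go to C
C | xx[z]xzxz   read z → write y, move R, go to A
A | xxy[x]zxz   read x → write y, move L, go to B
B | xx[y]yzxz   read y → write x, move R, go to C
C | xxx[y]zxz   read y → write x, move R, go to E
E | xxxx[z]xz   read z → write y, move R, go to D
D | xxxxy[x]z   read x → write x, move L, go to A
A | xxxx[y]xz
After 14 steps: state A, head at 3, tape xxxxyxz.

state A, head at 3, tape xxxxyxz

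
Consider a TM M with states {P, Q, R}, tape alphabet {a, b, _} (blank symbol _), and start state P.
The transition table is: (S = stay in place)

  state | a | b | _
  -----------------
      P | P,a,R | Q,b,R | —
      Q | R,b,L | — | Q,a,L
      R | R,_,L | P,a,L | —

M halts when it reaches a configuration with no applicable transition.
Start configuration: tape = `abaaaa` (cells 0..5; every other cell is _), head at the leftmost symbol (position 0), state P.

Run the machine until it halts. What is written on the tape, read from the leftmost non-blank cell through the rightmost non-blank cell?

P | [a]baaaa_   read a → write a, move R, go to P
P | a[b]aaaa_   read b → write b, move R, go to Q
Q | ab[a]aaa_   read a → write b, move L, go to R
R | a[b]baaa_   read b → write a, move L, go to P
P | [a]abaaa_   read a → write a, move R, go to P
P | a[a]baaa_   read a → write a, move R, go to P
P | aa[b]aaa_   read b → write b, move R, go to Q
Q | aab[a]aa_   read a → write b, move L, go to R
R | aa[b]baa_   read b → write a, move L, go to P
P | a[a]abaa_   read a → write a, move R, go to P
P | aa[a]baa_   read a → write a, move R, go to P
P | aaa[b]aa_   read b → write b, move R, go to Q
Q | aaab[a]a_   read a → write b, move L, go to R
R | aaa[b]ba_   read b → write a, move L, go to P
P | aa[a]aba_   read a → write a, move R, go to P
P | aaa[a]ba_   read a → write a, move R, go to P
P | aaaa[b]a_   read b → write b, move R, go to Q
Q | aaaab[a]_   read a → write b, move L, go to R
R | aaaa[b]b_   read b → write a, move L, go to P
P | aaa[a]ab_   read a → write a, move R, go to P
P | aaaa[a]b_   read a → write a, move R, go to P
P | aaaaa[b]_   read b → write b, move R, go to Q
Q | aaaaab[_]   read _ → write a, move L, go to Q
Q | aaaaa[b]a
The non-blank tape span at halt is aaaaaba.

aaaaaba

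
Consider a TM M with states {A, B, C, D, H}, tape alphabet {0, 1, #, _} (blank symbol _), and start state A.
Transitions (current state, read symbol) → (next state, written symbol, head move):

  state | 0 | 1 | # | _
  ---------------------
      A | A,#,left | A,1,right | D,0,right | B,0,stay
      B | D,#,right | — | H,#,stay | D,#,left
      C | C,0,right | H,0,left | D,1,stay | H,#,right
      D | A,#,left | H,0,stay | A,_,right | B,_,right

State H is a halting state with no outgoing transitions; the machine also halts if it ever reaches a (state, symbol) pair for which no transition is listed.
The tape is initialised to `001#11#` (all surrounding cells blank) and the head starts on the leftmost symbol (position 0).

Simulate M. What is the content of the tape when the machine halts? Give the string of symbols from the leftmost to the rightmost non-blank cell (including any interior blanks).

state=A head=0 tape=_[0]01#11#   (A,0)→(A,#,left)
state=A head=-1 tape=[_]#01#11#   (A,_)→(B,0,stay)
state=B head=-1 tape=[0]#01#11#   (B,0)→(D,#,right)
state=D head=0 tape=#[#]01#11#   (D,#)→(A,_,right)
state=A head=1 tape=#_[0]1#11#   (A,0)→(A,#,left)
state=A head=0 tape=#[_]#1#11#   (A,_)→(B,0,stay)
state=B head=0 tape=#[0]#1#11#   (B,0)→(D,#,right)
state=D head=1 tape=##[#]1#11#   (D,#)→(A,_,right)
state=A head=2 tape=##_[1]#11#   (A,1)→(A,1,right)
state=A head=3 tape=##_1[#]11#   (A,#)→(D,0,right)
state=D head=4 tape=##_10[1]1#   (D,1)→(H,0,stay)
state=H head=4 tape=##_10[0]1#
The non-blank tape span at halt is ##_1001#.

##_1001#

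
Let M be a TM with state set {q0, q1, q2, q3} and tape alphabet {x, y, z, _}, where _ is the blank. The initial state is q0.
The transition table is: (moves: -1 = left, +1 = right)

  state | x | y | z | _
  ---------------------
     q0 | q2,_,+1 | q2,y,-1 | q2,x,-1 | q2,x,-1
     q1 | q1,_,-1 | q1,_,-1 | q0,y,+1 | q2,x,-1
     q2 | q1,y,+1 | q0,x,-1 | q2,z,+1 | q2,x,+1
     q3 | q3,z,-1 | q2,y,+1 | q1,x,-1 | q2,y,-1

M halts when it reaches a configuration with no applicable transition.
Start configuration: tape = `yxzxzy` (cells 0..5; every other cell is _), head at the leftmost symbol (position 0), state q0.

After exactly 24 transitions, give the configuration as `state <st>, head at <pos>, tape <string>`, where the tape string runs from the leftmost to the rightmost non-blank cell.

q0 | ___[y]xzxzy   read y → write y, move -1, go to q2
q2 | __[_]yxzxzy   read _ → write x, move +1, go to q2
q2 | __x[y]xzxzy   read y → write x, move -1, go to q0
q0 | __[x]xxzxzy   read x → write _, move +1, go to q2
q2 | ___[x]xzxzy   read x → write y, move +1, go to q1
q1 | ___y[x]zxzy   read x → write _, move -1, go to q1
q1 | ___[y]_zxzy   read y → write _, move -1, go to q1
q1 | __[_]__zxzy   read _ → write x, move -1, go to q2
q2 | _[_]x__zxzy   read _ → write x, move +1, go to q2
q2 | _x[x]__zxzy   read x → write y, move +1, go to q1
q1 | _xy[_]_zxzy   read _ → write x, move -1, go to q2
q2 | _x[y]x_zxzy   read y → write x, move -1, go to q0
q0 | _[x]xx_zxzy   read x → write _, move +1, go to q2
q2 | __[x]x_zxzy   read x → write y, move +1, go to q1
q1 | __y[x]_zxzy   read x → write _, move -1, go to q1
q1 | __[y]__zxzy   read y → write _, move -1, go to q1
q1 | _[_]___zxzy   read _ → write x, move -1, go to q2
q2 | [_]x___zxzy   read _ → write x, move +1, go to q2
q2 | x[x]___zxzy   read x → write y, move +1, go to q1
q1 | xy[_]__zxzy   read _ → write x, move -1, go to q2
q2 | x[y]x__zxzy   read y → write x, move -1, go to q0
q0 | [x]xx__zxzy   read x → write _, move +1, go to q2
q2 | _[x]x__zxzy   read x → write y, move +1, go to q1
q1 | _y[x]__zxzy   read x → write _, move -1, go to q1
q1 | _[y]___zxzy
After 24 steps: state q1, head at -2, tape y___zxzy.

state q1, head at -2, tape y___zxzy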